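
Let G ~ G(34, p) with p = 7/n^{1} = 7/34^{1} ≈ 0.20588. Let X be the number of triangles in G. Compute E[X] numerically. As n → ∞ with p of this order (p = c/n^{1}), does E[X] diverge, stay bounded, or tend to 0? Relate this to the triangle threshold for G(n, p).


Number of potential triangles: C(34, 3) = 5984.
Each occurs with probability p³ ≈ (0.20588)³ ≈ 8.7268471e-03.
By linearity: E[X] = C(34, 3)·p³ ≈ 5984 · 8.7268471e-03 ≈ 52.22145.
Here α = 1, so p = 7/n is exactly at the triangle threshold p ~ 1/n. Asymptotically E[X] → c³/6 = 7³/6 = 343/6 ≈ 57.16667, a bounded constant. In this regime the triangle count is asymptotically Poisson(c³/6).

E[X] ≈ 52.22145; in regime p = Θ(1/n^{1}) E[X] stays bounded (at the triangle threshold p ~ 1/n).


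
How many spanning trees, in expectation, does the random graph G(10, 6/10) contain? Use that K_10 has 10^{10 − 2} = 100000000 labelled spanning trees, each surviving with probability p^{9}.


K_10 has 10^{10 − 2} = 100000000 labelled spanning trees.
For each such spanning tree H, let X_H = 1 if all 9 edges of H are present in G. Then P[X_H = 1] = p^{9} = (3/5)^{9} = 19683/1953125.
Summing the indicators: E[X] = Σ_H E[X_H] = 100000000 · p^{9} = 100000000 · 19683/1953125 = 5038848/5.
Numerically: E[X] ≈ 1.01e+06.

E[X] = 100000000 · (3/5)^{9} = 5038848/5 ≈ 1.01e+06.


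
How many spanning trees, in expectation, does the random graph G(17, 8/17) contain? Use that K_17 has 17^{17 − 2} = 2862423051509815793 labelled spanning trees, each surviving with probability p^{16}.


K_17 has 17^{17 − 2} = 2862423051509815793 labelled spanning trees.
For each such spanning tree H, let X_H = 1 if all 16 edges of H are present in G. Then P[X_H = 1] = p^{16} = (8/17)^{16} = 281474976710656/48661191875666868481.
By linearity: E[X] = Σ_H E[X_H] = 2862423051509815793 · p^{16} = 2862423051509815793 · 281474976710656/48661191875666868481 = 281474976710656/17.
Numerically: E[X] ≈ 1.66e+13.

E[X] = 2862423051509815793 · (8/17)^{16} = 281474976710656/17 ≈ 1.66e+13.


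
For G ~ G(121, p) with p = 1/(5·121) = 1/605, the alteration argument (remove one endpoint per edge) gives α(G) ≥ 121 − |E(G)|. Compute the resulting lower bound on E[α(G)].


E[|E(G)|] = C(121, 2)·p = 7260 · (1/605) = 12.
E[α(G)] ≥ n − E[|E(G)|] = 121 − 12 = 109.
Numerically: ≈ 109.000.
(This is only a lower bound; the true E[α(G)] may be larger.)

E[α(G)] ≥ 109 ≈ 109.000.


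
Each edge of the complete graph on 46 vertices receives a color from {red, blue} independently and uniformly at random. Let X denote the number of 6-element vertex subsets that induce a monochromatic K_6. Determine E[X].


Let X = Σ_S X_S over the C(46, 6) = 9366819 subsets S of size 6, where X_S = 1 if the K_6 on S is monochromatic.
For a fixed S, the K_6 on S has C(6, 2) = 15 edges. P[all 15 edges red] = (1/2)^15, and likewise for blue, so P[monochromatic] = 2·(1/2)^15 = 2^{1 − 15} = 1/16384.
By linearity: E[X] = C(46, 6) · 2^{1 − 15} = 9366819 · 1/16384 = 9366819/16384.
Numerically: E[X] ≈ 571.70526.

E[X] = C(46,6)·2^(1−C(6,2)) = 9366819/16384 ≈ 571.70526.


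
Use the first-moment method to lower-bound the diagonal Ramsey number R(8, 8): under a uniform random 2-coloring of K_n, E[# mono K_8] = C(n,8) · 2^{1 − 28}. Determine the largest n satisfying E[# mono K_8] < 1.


We need C(n, 8) · 2^{1 − 28} < 1, i.e. C(n, 8) < 2^{28 − 1} = 134217728.
Check values of n near the boundary:
  n = 36: C(36, 8) = 30260340; 30260340 < 134217728? YES
  n = 37: C(37, 8) = 38608020; 38608020 < 134217728? YES
  n = 38: C(38, 8) = 48903492; 48903492 < 134217728? YES
  n = 39: C(39, 8) = 61523748; 61523748 < 134217728? YES
  n = 40: C(40, 8) = 76904685; 76904685 < 134217728? YES
  n = 41: C(41, 8) = 95548245; 95548245 < 134217728? YES
  n = 42: C(42, 8) = 118030185; 118030185 < 134217728? YES
  n = 43: C(43, 8) = 145008513; 145008513 < 134217728? NO
The largest n with C(n, 8) < 134217728 is n = 42 (where E[X] = 118030185/134217728 ≈ 0.8793934). Hence R(8, 8) > 42, i.e. R(8, 8) ≥ 43.

Largest n = 42; hence R(8, 8) > 42.


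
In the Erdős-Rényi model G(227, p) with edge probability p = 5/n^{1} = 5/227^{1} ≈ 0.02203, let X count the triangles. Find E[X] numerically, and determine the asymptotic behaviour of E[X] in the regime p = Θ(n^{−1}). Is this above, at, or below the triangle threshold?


Number of potential triangles: C(227, 3) = 1923825.
Each occurs with probability p³ ≈ (0.02203)³ ≈ 1.068642e-05.
By linearity: E[X] = C(227, 3)·p³ ≈ 1923825 · 1.068642e-05 ≈ 20.5588.
Here α = 1, so p = 5/n is exactly at the triangle threshold p ~ 1/n. Asymptotically E[X] → c³/6 = 5³/6 = 125/6 ≈ 20.8333, a bounded constant. In this regime the triangle count is asymptotically Poisson(c³/6).

E[X] ≈ 20.5588; in regime p = Θ(1/n^{1}) E[X] stays bounded (at the triangle threshold p ~ 1/n).


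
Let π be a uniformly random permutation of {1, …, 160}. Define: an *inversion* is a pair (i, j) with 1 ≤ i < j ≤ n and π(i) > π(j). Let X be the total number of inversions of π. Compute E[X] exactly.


Write X = Σ X_I over the C(160, 2) = 12720 pairs i < j, with X_I the indicator of one inversion.
There are 12720 indicators.
For each fixed pair i < j, the values π(i) and π(j) are two distinct elements of {1, …, 160} in uniformly random order; by symmetry P[π(i) > π(j)] = 1/2.
By linearity: E[X] = 12720 · (1/2) = C(160, 2) · (1/2) = 12720/2 = 6360 ≈ 6360.000000.

E[X] = 6360 = 6360.000000.


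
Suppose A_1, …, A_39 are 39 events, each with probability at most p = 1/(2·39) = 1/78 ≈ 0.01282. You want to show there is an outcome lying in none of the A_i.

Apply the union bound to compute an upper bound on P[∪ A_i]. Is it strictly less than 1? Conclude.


Union bound: P[∪_{i=1}^{39} A_i] ≤ Σ_i P[A_i] ≤ 39·p = 39·(1/78) = 1/2.
Numerically: 1/2 ≈ 0.50000.
Is 1/2 < 1? YES.
Since P[∪ A_i] ≤ 1/2 < 1, the complement has P[∩ A_i^c] ≥ 1 − 1/2 = 1/2 > 0, so some outcome avoids every A_i.

39·p = 1/2 ≈ 0.50000; existence CERTIFIED by the union bound.


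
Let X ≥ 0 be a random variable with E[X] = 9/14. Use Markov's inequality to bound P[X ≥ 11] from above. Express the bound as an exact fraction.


μ = E[X] = 9/14, a = 11.
Markov: P[X ≥ 11] ≤ μ/a = (9/14)/11 = 9/154.
Numerically: ≈ 0.058.
(Since a = 11 > μ = 0.643, the bound 9/154 is < 1 and informative.)

P[X ≥ 11] ≤ 9/154 ≈ 0.058.


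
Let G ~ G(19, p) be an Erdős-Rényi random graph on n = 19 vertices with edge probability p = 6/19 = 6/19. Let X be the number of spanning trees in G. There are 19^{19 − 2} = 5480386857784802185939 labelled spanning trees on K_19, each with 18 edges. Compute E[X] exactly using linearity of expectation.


K_19 has 19^{19 − 2} = 5480386857784802185939 labelled spanning trees.
For each such spanning tree H, let X_H = 1 if all 18 edges of H are present in G. Then P[X_H = 1] = p^{18} = (6/19)^{18} = 101559956668416/104127350297911241532841.
By linearity: E[X] = Σ_H E[X_H] = 5480386857784802185939 · p^{18} = 5480386857784802185939 · 101559956668416/104127350297911241532841 = 101559956668416/19.
Numerically: E[X] ≈ 5.34526e+12.

E[X] = 5480386857784802185939 · (6/19)^{18} = 101559956668416/19 ≈ 5.34526e+12.


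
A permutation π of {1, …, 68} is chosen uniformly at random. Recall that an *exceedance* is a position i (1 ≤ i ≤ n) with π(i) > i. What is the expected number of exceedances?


Write X = Σ_{i=1}^{68} X_i, where X_i = 1_{π(i) > i}.
For each fixed i, π(i) is uniform over {1, …, 68} (marginal of a uniform permutation), so P[π(i) > i] = (n − i)/n. Summing: Σ_{i=1}^{68} (n − i)/n = (0 + 1 + … + 67)/68 = 68(68 − 1)/(2·68) = (68 − 1)/2.
Hence E[X] = Σ_{i=1}^{68} (68 − i)/68 = 67/2 ≈ 33.50000.

E[X] = 67/2 = 33.50000.


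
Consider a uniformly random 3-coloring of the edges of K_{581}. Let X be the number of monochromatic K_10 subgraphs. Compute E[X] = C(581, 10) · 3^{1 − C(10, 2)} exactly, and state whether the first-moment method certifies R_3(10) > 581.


E[X] = C(581, 10) · 3^{1 − 45} = 1117316416086113363120 · 3^{−44} = 1117316416086113363120/984770902183611232881.
As a reduced fraction: E[X] = 1117316416086113363120/984770902183611232881 ≈ 1.1345953.
Is E[X] < 1? NO.
Since E[X] ≥ 1, the first-moment bound is inconclusive at n = 581; it does NOT by itself certify R_3(10) > 581.

E[X] = 1117316416086113363120/984770902183611232881 ≈ 1.1345953; E[X] ≥ 1; first-moment method inconclusive here.


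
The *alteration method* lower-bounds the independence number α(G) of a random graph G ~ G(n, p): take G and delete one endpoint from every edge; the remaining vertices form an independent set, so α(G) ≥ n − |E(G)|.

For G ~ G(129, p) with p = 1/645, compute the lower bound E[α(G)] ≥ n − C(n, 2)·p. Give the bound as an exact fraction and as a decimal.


E[|E(G)|] = C(129, 2)·p = 8256 · (1/645) = 64/5.
E[α(G)] ≥ n − E[|E(G)|] = 129 − 64/5 = 581/5.
Numerically: ≈ 116.2000.
(This is only a lower bound; the true E[α(G)] may be larger.)

E[α(G)] ≥ 581/5 ≈ 116.2000.


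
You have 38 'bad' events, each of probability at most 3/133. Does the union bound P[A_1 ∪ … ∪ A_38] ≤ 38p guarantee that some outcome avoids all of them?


Union bound: P[∪_{i=1}^{38} A_i] ≤ Σ_i P[A_i] ≤ 38·p = 38·(3/133) = 6/7.
Numerically: 6/7 ≈ 0.857.
Is 6/7 < 1? YES.
Since P[∪ A_i] ≤ 6/7 < 1, the complement has P[∩ A_i^c] ≥ 1 − 6/7 = 1/7 > 0, so some outcome avoids every A_i.

38·p = 6/7 ≈ 0.857; existence CERTIFIED by the union bound.


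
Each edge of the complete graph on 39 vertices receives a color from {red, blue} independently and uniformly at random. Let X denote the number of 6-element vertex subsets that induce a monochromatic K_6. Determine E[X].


Let X = Σ_S X_S over the C(39, 6) = 3262623 subsets S of size 6, where X_S = 1 if the K_6 on S is monochromatic.
For a fixed S, the K_6 on S has C(6, 2) = 15 edges. P[all 15 edges red] = (1/2)^15, and likewise for blue, so P[monochromatic] = 2·(1/2)^15 = 2^{1 − 15} = 1/16384.
Summing: E[X] = C(39, 6) · 2^{1 − 15} = 3262623 · 1/16384 = 3262623/16384.
Numerically: E[X] ≈ 199.134705.

E[X] = C(39,6)·2^(1−C(6,2)) = 3262623/16384 ≈ 199.134705.


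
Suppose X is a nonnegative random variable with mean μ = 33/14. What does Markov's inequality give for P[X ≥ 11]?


μ = E[X] = 33/14, a = 11.
Markov: P[X ≥ 11] ≤ μ/a = (33/14)/11 = 3/14.
Numerically: ≈ 0.214286.
(Since a = 11 > μ = 2.357143, the bound 3/14 is < 1 and informative.)

P[X ≥ 11] ≤ 3/14 ≈ 0.214286.


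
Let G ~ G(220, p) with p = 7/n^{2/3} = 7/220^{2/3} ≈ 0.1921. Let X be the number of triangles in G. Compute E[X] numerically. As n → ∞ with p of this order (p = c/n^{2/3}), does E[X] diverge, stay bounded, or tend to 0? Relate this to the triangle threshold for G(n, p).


Number of potential triangles: C(220, 3) = 1750540.
Each occurs with probability p³ ≈ (0.1921)³ ≈ 7.086777e-03.
By linearity: E[X] = C(220, 3)·p³ ≈ 1750540 · 7.086777e-03 ≈ 12405.6864.
Since α = 2/3 < 1, p = c/n^{2/3} ≫ 1/n is above the triangle threshold p ~ 1/n. Asymptotically E[X] ~ (c³/6)·n^{3(1−α)} = (7³/6)·n^{1} → ∞; triangles are abundant w.h.p.

E[X] ≈ 12405.6864; in regime p = Θ(1/n^{2/3}) E[X] diverges (above the triangle threshold p ~ 1/n).


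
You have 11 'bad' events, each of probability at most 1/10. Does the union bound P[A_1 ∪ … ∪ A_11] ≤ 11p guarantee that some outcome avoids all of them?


Union bound: P[∪_{i=1}^{11} A_i] ≤ Σ_i P[A_i] ≤ 11·p = 11·(1/10) = 11/10.
Numerically: 11/10 ≈ 1.10000.
Is 11/10 < 1? NO.
Since the bound 11/10 is ≥ 1, the union bound is uninformative here; it does NOT by itself certify existence.

11·p = 11/10 ≈ 1.10000; existence NOT certified by the union bound.


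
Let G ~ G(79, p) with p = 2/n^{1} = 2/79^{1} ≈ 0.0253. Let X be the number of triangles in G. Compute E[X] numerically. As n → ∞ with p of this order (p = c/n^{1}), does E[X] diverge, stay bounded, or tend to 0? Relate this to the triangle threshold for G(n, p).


Number of potential triangles: C(79, 3) = 79079.
Each occurs with probability p³ ≈ (0.0253)³ ≈ 1.62259e-05.
By linearity: E[X] = C(79, 3)·p³ ≈ 79079 · 1.62259e-05 ≈ 1.283.
Here α = 1, so p = 2/n is exactly at the triangle threshold p ~ 1/n. Asymptotically E[X] → c³/6 = 2³/6 = 4/3 ≈ 1.333, a bounded constant. In this regime the triangle count is asymptotically Poisson(c³/6).

E[X] ≈ 1.283; in regime p = Θ(1/n^{1}) E[X] stays bounded (at the triangle threshold p ~ 1/n).


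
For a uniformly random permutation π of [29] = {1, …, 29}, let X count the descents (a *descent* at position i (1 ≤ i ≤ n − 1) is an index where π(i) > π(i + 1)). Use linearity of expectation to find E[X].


Write X = Σ X_I over i = 1, …, 28, with X_I the indicator of one descent.
There are 28 indicators.
For each fixed i, the pair (π(i), π(i+1)) is a uniformly random ordered pair of distinct values from {1, …, 29}; by symmetry P[π(i) > π(i+1)] = 1/2.
By linearity: E[X] = 28 · (1/2) = (29 − 1) · (1/2) = 14 ≈ 14.00000.

E[X] = 14 = 14.00000.


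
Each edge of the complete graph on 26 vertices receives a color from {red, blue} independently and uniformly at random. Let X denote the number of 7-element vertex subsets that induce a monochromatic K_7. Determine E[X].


Let X = Σ_S X_S over the C(26, 7) = 657800 subsets S of size 7, where X_S = 1 if the K_7 on S is monochromatic.
For a fixed S, the K_7 on S has C(7, 2) = 21 edges. P[all 21 edges red] = (1/2)^21, and likewise for blue, so P[monochromatic] = 2·(1/2)^21 = 2^{1 − 21} = 1/1048576.
By linearity of expectation: E[X] = C(26, 7) · 2^{1 − 21} = 657800 · 1/1048576 = 82225/131072.
Numerically: E[X] ≈ 0.627327.

E[X] = C(26,7)·2^(1−C(7,2)) = 82225/131072 ≈ 0.627327.


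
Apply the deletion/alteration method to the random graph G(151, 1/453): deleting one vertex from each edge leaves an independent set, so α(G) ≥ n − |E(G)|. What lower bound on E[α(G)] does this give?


E[|E(G)|] = C(151, 2)·p = 11325 · (1/453) = 25.
E[α(G)] ≥ n − E[|E(G)|] = 151 − 25 = 126.
Numerically: ≈ 126.00000.
(This is only a lower bound; the true E[α(G)] may be larger.)

E[α(G)] ≥ 126 ≈ 126.00000.


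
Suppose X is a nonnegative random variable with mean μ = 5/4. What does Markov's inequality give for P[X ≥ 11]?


μ = E[X] = 5/4, a = 11.
Markov: P[X ≥ 11] ≤ μ/a = (5/4)/11 = 5/44.
Numerically: ≈ 0.11364.
(Since a = 11 > μ = 1.25000, the bound 5/44 is < 1 and informative.)

P[X ≥ 11] ≤ 5/44 ≈ 0.11364.


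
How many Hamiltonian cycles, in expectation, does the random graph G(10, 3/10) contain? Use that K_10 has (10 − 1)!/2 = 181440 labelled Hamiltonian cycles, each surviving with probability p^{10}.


K_10 has (10 − 1)!/2 = 181440 labelled Hamiltonian cycles.
For each such Hamiltonian cycle H, let X_H = 1 if all 10 edges of H are present in G. Then P[X_H = 1] = p^{10} = (3/10)^{10} = 59049/10000000000.
Summing the indicators: E[X] = Σ_H E[X_H] = 181440 · p^{10} = 181440 · 59049/10000000000 = 33480783/31250000.
Numerically: E[X] ≈ 1.07.

E[X] = 181440 · (3/10)^{10} = 33480783/31250000 ≈ 1.07.


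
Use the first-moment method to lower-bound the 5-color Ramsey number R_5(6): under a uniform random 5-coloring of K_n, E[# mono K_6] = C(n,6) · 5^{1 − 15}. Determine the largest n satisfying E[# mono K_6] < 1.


We need C(n, 6) · 5^{1 − 15} < 1, i.e. C(n, 6) < 5^{15 − 1} = 6103515625.
Check values of n near the boundary:
  n = 127: C(127, 6) = 5169379425; 5169379425 < 6103515625? YES
  n = 128: C(128, 6) = 5423611200; 5423611200 < 6103515625? YES
  n = 129: C(129, 6) = 5688177600; 5688177600 < 6103515625? YES
  n = 130: C(130, 6) = 5963412000; 5963412000 < 6103515625? YES
  n = 131: C(131, 6) = 6249655776; 6249655776 < 6103515625? NO
  n = 132: C(132, 6) = 6547258432; 6547258432 < 6103515625? NO
The largest n with C(n, 6) < 6103515625 is n = 130 (where E[X] = 47707296/48828125 ≈ 0.977). Hence R_5(6) > 130, i.e. R_5(6) ≥ 131.

Largest n = 130; hence R_5(6) > 130.


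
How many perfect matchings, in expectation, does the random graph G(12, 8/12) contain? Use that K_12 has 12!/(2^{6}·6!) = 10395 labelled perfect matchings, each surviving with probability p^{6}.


K_12 has 12!/(2^{6}·6!) = 10395 labelled perfect matchings.
For each such perfect matching H, let X_H = 1 if all 6 edges of H are present in G. Then P[X_H = 1] = p^{6} = (2/3)^{6} = 64/729.
Summing the indicators: E[X] = Σ_H E[X_H] = 10395 · p^{6} = 10395 · 64/729 = 24640/27.
Numerically: E[X] ≈ 913.

E[X] = 10395 · (2/3)^{6} = 24640/27 ≈ 913.


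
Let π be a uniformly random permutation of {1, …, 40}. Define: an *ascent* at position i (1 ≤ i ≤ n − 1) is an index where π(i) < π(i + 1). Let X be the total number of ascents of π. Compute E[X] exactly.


Write X = Σ X_I over i = 1, …, 39, with X_I the indicator of one ascent.
There are 39 indicators.
For each fixed i, the pair (π(i), π(i+1)) is a uniformly random ordered pair of distinct values from {1, …, 40}; by symmetry P[π(i) < π(i+1)] = 1/2.
By linearity: E[X] = 39 · (1/2) = (40 − 1) · (1/2) = 39/2 ≈ 19.500.

E[X] = 39/2 = 19.500.


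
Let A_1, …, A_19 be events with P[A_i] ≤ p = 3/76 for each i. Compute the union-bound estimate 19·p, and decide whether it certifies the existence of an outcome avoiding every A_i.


Union bound: P[∪_{i=1}^{19} A_i] ≤ Σ_i P[A_i] ≤ 19·p = 19·(3/76) = 3/4.
Numerically: 3/4 ≈ 0.750.
Is 3/4 < 1? YES.
Since P[∪ A_i] ≤ 3/4 < 1, the complement has P[∩ A_i^c] ≥ 1 − 3/4 = 1/4 > 0, so some outcome avoids every A_i.

19·p = 3/4 ≈ 0.750; existence CERTIFIED by the union bound.


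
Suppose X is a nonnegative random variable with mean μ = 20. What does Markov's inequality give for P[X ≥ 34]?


μ = E[X] = 20, a = 34.
Markov: P[X ≥ 34] ≤ μ/a = (20)/34 = 10/17.
Numerically: ≈ 0.58824.
(Since a = 34 > μ = 20.00000, the bound 10/17 is < 1 and informative.)

P[X ≥ 34] ≤ 10/17 ≈ 0.58824.


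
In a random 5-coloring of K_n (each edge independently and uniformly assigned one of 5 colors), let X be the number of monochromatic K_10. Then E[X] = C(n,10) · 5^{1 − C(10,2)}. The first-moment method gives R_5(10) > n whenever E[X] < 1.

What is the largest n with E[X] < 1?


We need C(n, 10) · 5^{1 − 45} < 1, i.e. C(n, 10) < 5^{45 − 1} = 5684341886080801486968994140625.
Check values of n near the boundary:
  n = 5390: C(5390, 10) = 5655833965919099070255434039753; 5655833965919099070255434039753 < 5684341886080801486968994140625? YES
  n = 5391: C(5391, 10) = 5666344714787188828795213697883; 5666344714787188828795213697883 < 5684341886080801486968994140625? YES
  n = 5392: C(5392, 10) = 5676873040158402483252283957448; 5676873040158402483252283957448 < 5684341886080801486968994140625? YES
  n = 5393: C(5393, 10) = 5687418968154238267170642278008; 5687418968154238267170642278008 < 5684341886080801486968994140625? NO
  n = 5394: C(5394, 10) = 5697982524930156243149785372878; 5697982524930156243149785372878 < 5684341886080801486968994140625? NO
  n = 5395: C(5395, 10) = 5708563736675616143322765475706; 5708563736675616143322765475706 < 5684341886080801486968994140625? NO
The largest n with C(n, 10) < 5684341886080801486968994140625 is n = 5392 (where E[X] = 5676873040158402483252283957448/5684341886080801486968994140625 ≈ 0.99869). Hence R_5(10) > 5392, i.e. R_5(10) ≥ 5393.

Largest n = 5392; hence R_5(10) > 5392.


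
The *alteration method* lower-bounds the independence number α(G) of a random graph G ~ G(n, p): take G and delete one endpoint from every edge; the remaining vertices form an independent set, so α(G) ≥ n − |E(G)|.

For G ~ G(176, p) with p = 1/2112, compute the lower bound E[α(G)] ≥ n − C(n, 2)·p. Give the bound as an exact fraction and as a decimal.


E[|E(G)|] = C(176, 2)·p = 15400 · (1/2112) = 175/24.
E[α(G)] ≥ n − E[|E(G)|] = 176 − 175/24 = 4049/24.
Numerically: ≈ 168.708.
(This is only a lower bound; the true E[α(G)] may be larger.)

E[α(G)] ≥ 4049/24 ≈ 168.708.


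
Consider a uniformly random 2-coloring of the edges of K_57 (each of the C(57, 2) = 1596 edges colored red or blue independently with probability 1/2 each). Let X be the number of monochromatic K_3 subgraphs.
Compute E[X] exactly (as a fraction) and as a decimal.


Let X = Σ_S X_S over the C(57, 3) = 29260 subsets S of size 3, where X_S = 1 if the K_3 on S is monochromatic.
For a fixed S, the K_3 on S has C(3, 2) = 3 edges. P[all 3 edges red] = (1/2)^3, and likewise for blue, so P[monochromatic] = 2·(1/2)^3 = 2^{1 − 3} = 1/4.
By linearity: E[X] = C(57, 3) · 2^{1 − 3} = 29260 · 1/4 = 7315.
Numerically: E[X] ≈ 7315.00000.

E[X] = C(57,3)·2^(1−C(3,2)) = 7315 ≈ 7315.00000.


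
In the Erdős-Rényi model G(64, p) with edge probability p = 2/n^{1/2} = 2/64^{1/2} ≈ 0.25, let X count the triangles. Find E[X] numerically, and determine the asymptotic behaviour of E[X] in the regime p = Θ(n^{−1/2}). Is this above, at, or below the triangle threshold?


Number of potential triangles: C(64, 3) = 41664.
Each occurs with probability p³ ≈ (0.25)³ ≈ 1.5625000e-02.
By linearity: E[X] = C(64, 3)·p³ ≈ 41664 · 1.5625000e-02 ≈ 651.00000.
Since α = 1/2 < 1, p = c/n^{1/2} ≫ 1/n is above the triangle threshold p ~ 1/n. Asymptotically E[X] ~ (c³/6)·n^{3(1−α)} = (2³/6)·n^{1.5} → ∞; triangles are abundant w.h.p.

E[X] ≈ 651.00000; in regime p = Θ(1/n^{1/2}) E[X] diverges (above the triangle threshold p ~ 1/n).


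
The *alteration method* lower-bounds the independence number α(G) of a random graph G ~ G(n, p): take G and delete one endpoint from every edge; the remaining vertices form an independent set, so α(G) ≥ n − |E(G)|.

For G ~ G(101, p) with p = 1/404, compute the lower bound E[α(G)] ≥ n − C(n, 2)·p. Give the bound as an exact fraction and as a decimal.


E[|E(G)|] = C(101, 2)·p = 5050 · (1/404) = 25/2.
E[α(G)] ≥ n − E[|E(G)|] = 101 − 25/2 = 177/2.
Numerically: ≈ 88.500.
(This is only a lower bound; the true E[α(G)] may be larger.)

E[α(G)] ≥ 177/2 ≈ 88.500.


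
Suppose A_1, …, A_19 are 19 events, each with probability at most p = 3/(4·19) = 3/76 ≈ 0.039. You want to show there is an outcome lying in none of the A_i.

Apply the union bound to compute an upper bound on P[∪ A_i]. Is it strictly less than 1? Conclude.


Union bound: P[∪_{i=1}^{19} A_i] ≤ Σ_i P[A_i] ≤ 19·p = 19·(3/76) = 3/4.
Numerically: 3/4 ≈ 0.750.
Is 3/4 < 1? YES.
Since P[∪ A_i] ≤ 3/4 < 1, the complement has P[∩ A_i^c] ≥ 1 − 3/4 = 1/4 > 0, so some outcome avoids every A_i.

19·p = 3/4 ≈ 0.750; existence CERTIFIED by the union bound.


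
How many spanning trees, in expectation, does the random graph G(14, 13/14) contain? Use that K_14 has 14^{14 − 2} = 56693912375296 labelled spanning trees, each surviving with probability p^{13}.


K_14 has 14^{14 − 2} = 56693912375296 labelled spanning trees.
For each such spanning tree H, let X_H = 1 if all 13 edges of H are present in G. Then P[X_H = 1] = p^{13} = (13/14)^{13} = 302875106592253/793714773254144.
By linearity: E[X] = Σ_H E[X_H] = 56693912375296 · p^{13} = 56693912375296 · 302875106592253/793714773254144 = 302875106592253/14.
Numerically: E[X] ≈ 2.16339e+13.

E[X] = 56693912375296 · (13/14)^{13} = 302875106592253/14 ≈ 2.16339e+13.


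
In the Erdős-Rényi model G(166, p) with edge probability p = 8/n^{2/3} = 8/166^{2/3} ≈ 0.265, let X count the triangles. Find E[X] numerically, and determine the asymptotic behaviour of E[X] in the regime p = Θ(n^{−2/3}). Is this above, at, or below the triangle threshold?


Number of potential triangles: C(166, 3) = 748660.
Each occurs with probability p³ ≈ (0.265)³ ≈ 1.85803e-02.
By linearity: E[X] = C(166, 3)·p³ ≈ 748660 · 1.85803e-02 ≈ 13910.361.
Since α = 2/3 < 1, p = c/n^{2/3} ≫ 1/n is above the triangle threshold p ~ 1/n. Asymptotically E[X] ~ (c³/6)·n^{3(1−α)} = (8³/6)·n^{1} → ∞; triangles are abundant w.h.p.

E[X] ≈ 13910.361; in regime p = Θ(1/n^{2/3}) E[X] diverges (above the triangle threshold p ~ 1/n).


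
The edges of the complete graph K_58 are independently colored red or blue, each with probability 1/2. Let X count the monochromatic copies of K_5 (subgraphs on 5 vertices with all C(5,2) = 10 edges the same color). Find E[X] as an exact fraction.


Let X = Σ_S X_S over the C(58, 5) = 4582116 subsets S of size 5, where X_S = 1 if the K_5 on S is monochromatic.
For a fixed S, the K_5 on S has C(5, 2) = 10 edges. P[all 10 edges red] = (1/2)^10, and likewise for blue, so P[monochromatic] = 2·(1/2)^10 = 2^{1 − 10} = 1/512.
By linearity: E[X] = C(58, 5) · 2^{1 − 10} = 4582116 · 1/512 = 1145529/128.
Numerically: E[X] ≈ 8949.4453.

E[X] = C(58,5)·2^(1−C(5,2)) = 1145529/128 ≈ 8949.4453.


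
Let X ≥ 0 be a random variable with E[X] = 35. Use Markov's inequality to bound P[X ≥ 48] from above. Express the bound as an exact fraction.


μ = E[X] = 35, a = 48.
Markov: P[X ≥ 48] ≤ μ/a = (35)/48 = 35/48.
Numerically: ≈ 0.7292.
(Since a = 48 > μ = 35.0000, the bound 35/48 is < 1 and informative.)

P[X ≥ 48] ≤ 35/48 ≈ 0.7292.


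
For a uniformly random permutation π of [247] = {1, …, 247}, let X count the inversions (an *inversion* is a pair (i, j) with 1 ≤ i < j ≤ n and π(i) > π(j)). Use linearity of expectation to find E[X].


Write X = Σ X_I over the C(247, 2) = 30381 pairs i < j, with X_I the indicator of one inversion.
There are 30381 indicators.
For each fixed pair i < j, the values π(i) and π(j) are two distinct elements of {1, …, 247} in uniformly random order; by symmetry P[π(i) > π(j)] = 1/2.
By linearity: E[X] = 30381 · (1/2) = C(247, 2) · (1/2) = 30381/2 = 30381/2 ≈ 15190.50000.

E[X] = 30381/2 = 15190.50000.


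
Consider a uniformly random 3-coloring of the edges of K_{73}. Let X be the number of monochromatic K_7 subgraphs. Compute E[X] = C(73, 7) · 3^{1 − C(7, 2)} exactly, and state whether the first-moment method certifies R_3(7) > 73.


E[X] = C(73, 7) · 3^{1 − 21} = 1629348612 · 3^{−20} = 1629348612/3486784401.
As a reduced fraction: E[X] = 543116204/1162261467 ≈ 0.46729.
Is E[X] < 1? YES.
Since E[X] < 1, there exists a 3-coloring of K_{73} with no monochromatic K_7; hence R_3(7) > 73.

E[X] = 543116204/1162261467 ≈ 0.46729; E[X] < 1, so R_3(7) > 73.


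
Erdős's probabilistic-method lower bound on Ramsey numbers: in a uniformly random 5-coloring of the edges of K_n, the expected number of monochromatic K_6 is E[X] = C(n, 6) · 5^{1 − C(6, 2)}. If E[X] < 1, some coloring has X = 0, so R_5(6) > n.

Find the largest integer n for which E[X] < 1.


We need C(n, 6) · 5^{1 − 15} < 1, i.e. C(n, 6) < 5^{15 − 1} = 6103515625.
Check values of n near the boundary:
  n = 124: C(124, 6) = 4465475476; 4465475476 < 6103515625? YES
  n = 125: C(125, 6) = 4690625500; 4690625500 < 6103515625? YES
  n = 126: C(126, 6) = 4925156775; 4925156775 < 6103515625? YES
  n = 127: C(127, 6) = 5169379425; 5169379425 < 6103515625? YES
  n = 128: C(128, 6) = 5423611200; 5423611200 < 6103515625? YES
  n = 129: C(129, 6) = 5688177600; 5688177600 < 6103515625? YES
  n = 130: C(130, 6) = 5963412000; 5963412000 < 6103515625? YES
  n = 131: C(131, 6) = 6249655776; 6249655776 < 6103515625? NO
  n = 132: C(132, 6) = 6547258432; 6547258432 < 6103515625? NO
  n = 133: C(133, 6) = 6856577728; 6856577728 < 6103515625? NO
The largest n with C(n, 6) < 6103515625 is n = 130 (where E[X] = 47707296/48828125 ≈ 0.977045). Hence R_5(6) > 130, i.e. R_5(6) ≥ 131.

Largest n = 130; hence R_5(6) > 130.


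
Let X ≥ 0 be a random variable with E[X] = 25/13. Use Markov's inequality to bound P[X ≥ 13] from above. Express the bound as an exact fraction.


μ = E[X] = 25/13, a = 13.
Markov: P[X ≥ 13] ≤ μ/a = (25/13)/13 = 25/169.
Numerically: ≈ 0.14793.
(Since a = 13 > μ = 1.92308, the bound 25/169 is < 1 and informative.)

P[X ≥ 13] ≤ 25/169 ≈ 0.14793.


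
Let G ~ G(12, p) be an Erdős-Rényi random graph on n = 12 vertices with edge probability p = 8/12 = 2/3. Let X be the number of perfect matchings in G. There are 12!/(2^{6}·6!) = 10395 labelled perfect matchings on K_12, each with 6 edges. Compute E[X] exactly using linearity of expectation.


K_12 has 12!/(2^{6}·6!) = 10395 labelled perfect matchings.
For each such perfect matching H, let X_H = 1 if all 6 edges of H are present in G. Then P[X_H = 1] = p^{6} = (2/3)^{6} = 64/729.
By linearity: E[X] = Σ_H E[X_H] = 10395 · p^{6} = 10395 · 64/729 = 24640/27.
Numerically: E[X] ≈ 912.59.

E[X] = 10395 · (2/3)^{6} = 24640/27 ≈ 912.59.


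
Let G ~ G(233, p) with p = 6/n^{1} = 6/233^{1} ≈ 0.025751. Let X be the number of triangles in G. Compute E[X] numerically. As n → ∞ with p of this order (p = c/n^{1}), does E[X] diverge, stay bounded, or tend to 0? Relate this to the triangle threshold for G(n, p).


Number of potential triangles: C(233, 3) = 2081156.
Each occurs with probability p³ ≈ (0.025751)³ ≈ 1.7075994e-05.
By linearity: E[X] = C(233, 3)·p³ ≈ 2081156 · 1.7075994e-05 ≈ 35.53781.
Here α = 1, so p = 6/n is exactly at the triangle threshold p ~ 1/n. Asymptotically E[X] → c³/6 = 6³/6 = 36 ≈ 36.00000, a bounded constant. In this regime the triangle count is asymptotically Poisson(c³/6).

E[X] ≈ 35.53781; in regime p = Θ(1/n^{1}) E[X] stays bounded (at the triangle threshold p ~ 1/n).


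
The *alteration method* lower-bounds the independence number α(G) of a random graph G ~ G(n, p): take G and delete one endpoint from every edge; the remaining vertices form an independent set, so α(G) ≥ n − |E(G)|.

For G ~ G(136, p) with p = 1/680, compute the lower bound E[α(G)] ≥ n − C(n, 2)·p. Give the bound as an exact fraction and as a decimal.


E[|E(G)|] = C(136, 2)·p = 9180 · (1/680) = 27/2.
E[α(G)] ≥ n − E[|E(G)|] = 136 − 27/2 = 245/2.
Numerically: ≈ 122.500000.
(This is only a lower bound; the true E[α(G)] may be larger.)

E[α(G)] ≥ 245/2 ≈ 122.500000.


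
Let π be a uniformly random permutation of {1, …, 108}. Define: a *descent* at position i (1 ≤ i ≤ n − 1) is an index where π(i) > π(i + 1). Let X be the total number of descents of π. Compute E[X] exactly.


Write X = Σ X_I over i = 1, …, 107, with X_I the indicator of one descent.
There are 107 indicators.
For each fixed i, the pair (π(i), π(i+1)) is a uniformly random ordered pair of distinct values from {1, …, 108}; by symmetry P[π(i) > π(i+1)] = 1/2.
By linearity: E[X] = 107 · (1/2) = (108 − 1) · (1/2) = 107/2 ≈ 53.500.

E[X] = 107/2 = 53.500.


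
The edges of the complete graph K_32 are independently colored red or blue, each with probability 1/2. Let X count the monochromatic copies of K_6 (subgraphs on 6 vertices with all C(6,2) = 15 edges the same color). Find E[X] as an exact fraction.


Let X = Σ_S X_S over the C(32, 6) = 906192 subsets S of size 6, where X_S = 1 if the K_6 on S is monochromatic.
For a fixed S, the K_6 on S has C(6, 2) = 15 edges. P[all 15 edges red] = (1/2)^15, and likewise for blue, so P[monochromatic] = 2·(1/2)^15 = 2^{1 − 15} = 1/16384.
By linearity of expectation: E[X] = C(32, 6) · 2^{1 − 15} = 906192 · 1/16384 = 56637/1024.
Numerically: E[X] ≈ 55.30957.

E[X] = C(32,6)·2^(1−C(6,2)) = 56637/1024 ≈ 55.30957.


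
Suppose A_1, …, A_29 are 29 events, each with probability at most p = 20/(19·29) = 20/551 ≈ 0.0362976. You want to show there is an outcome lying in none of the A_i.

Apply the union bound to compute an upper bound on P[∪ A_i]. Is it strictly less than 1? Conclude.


Union bound: P[∪_{i=1}^{29} A_i] ≤ Σ_i P[A_i] ≤ 29·p = 29·(20/551) = 20/19.
Numerically: 20/19 ≈ 1.0526316.
Is 20/19 < 1? NO.
Since the bound 20/19 is ≥ 1, the union bound is uninformative here; it does NOT by itself certify existence.

29·p = 20/19 ≈ 1.0526316; existence NOT certified by the union bound.


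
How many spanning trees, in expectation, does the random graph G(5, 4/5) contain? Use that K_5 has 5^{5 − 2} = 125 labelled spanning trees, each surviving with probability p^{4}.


K_5 has 5^{5 − 2} = 125 labelled spanning trees.
For each such spanning tree H, let X_H = 1 if all 4 edges of H are present in G. Then P[X_H = 1] = p^{4} = (4/5)^{4} = 256/625.
By linearity of expectation: E[X] = Σ_H E[X_H] = 125 · p^{4} = 125 · 256/625 = 256/5.
Numerically: E[X] ≈ 51.2.

E[X] = 125 · (4/5)^{4} = 256/5 ≈ 51.2.


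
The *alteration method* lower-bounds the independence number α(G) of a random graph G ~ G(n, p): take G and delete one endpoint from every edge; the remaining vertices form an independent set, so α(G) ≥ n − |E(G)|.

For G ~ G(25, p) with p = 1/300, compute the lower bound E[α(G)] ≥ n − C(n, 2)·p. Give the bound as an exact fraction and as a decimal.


E[|E(G)|] = C(25, 2)·p = 300 · (1/300) = 1.
E[α(G)] ≥ n − E[|E(G)|] = 25 − 1 = 24.
Numerically: ≈ 24.0000.
(This is only a lower bound; the true E[α(G)] may be larger.)

E[α(G)] ≥ 24 ≈ 24.0000.


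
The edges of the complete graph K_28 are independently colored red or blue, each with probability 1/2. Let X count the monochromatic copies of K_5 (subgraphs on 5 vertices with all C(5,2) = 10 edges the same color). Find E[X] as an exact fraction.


Let X = Σ_S X_S over the C(28, 5) = 98280 subsets S of size 5, where X_S = 1 if the K_5 on S is monochromatic.
For a fixed S, the K_5 on S has C(5, 2) = 10 edges. P[all 10 edges red] = (1/2)^10, and likewise for blue, so P[monochromatic] = 2·(1/2)^10 = 2^{1 − 10} = 1/512.
By linearity: E[X] = C(28, 5) · 2^{1 − 10} = 98280 · 1/512 = 12285/64.
Numerically: E[X] ≈ 191.95312.

E[X] = C(28,5)·2^(1−C(5,2)) = 12285/64 ≈ 191.95312.


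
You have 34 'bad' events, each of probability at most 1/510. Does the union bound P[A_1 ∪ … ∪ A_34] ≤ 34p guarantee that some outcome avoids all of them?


Union bound: P[∪_{i=1}^{34} A_i] ≤ Σ_i P[A_i] ≤ 34·p = 34·(1/510) = 1/15.
Numerically: 1/15 ≈ 0.06667.
Is 1/15 < 1? YES.
Since P[∪ A_i] ≤ 1/15 < 1, the complement has P[∩ A_i^c] ≥ 1 − 1/15 = 14/15 > 0, so some outcome avoids every A_i.

34·p = 1/15 ≈ 0.06667; existence CERTIFIED by the union bound.


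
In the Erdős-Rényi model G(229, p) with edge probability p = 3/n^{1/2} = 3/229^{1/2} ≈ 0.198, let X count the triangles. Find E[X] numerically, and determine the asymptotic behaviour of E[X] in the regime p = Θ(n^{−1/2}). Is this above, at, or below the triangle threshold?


Number of potential triangles: C(229, 3) = 1975354.
Each occurs with probability p³ ≈ (0.198)³ ≈ 7.79131e-03.
By linearity: E[X] = C(229, 3)·p³ ≈ 1975354 · 7.79131e-03 ≈ 15390.597.
Since α = 1/2 < 1, p = c/n^{1/2} ≫ 1/n is above the triangle threshold p ~ 1/n. Asymptotically E[X] ~ (c³/6)·n^{3(1−α)} = (3³/6)·n^{1.5} → ∞; triangles are abundant w.h.p.

E[X] ≈ 15390.597; in regime p = Θ(1/n^{1/2}) E[X] diverges (above the triangle threshold p ~ 1/n).


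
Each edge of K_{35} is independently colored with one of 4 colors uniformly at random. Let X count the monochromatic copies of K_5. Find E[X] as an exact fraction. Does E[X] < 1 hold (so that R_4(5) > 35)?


E[X] = C(35, 5) · 4^{1 − 10} = 324632 · 4^{−9} = 324632/262144.
As a reduced fraction: E[X] = 40579/32768 ≈ 1.2384.
Is E[X] < 1? NO.
Since E[X] ≥ 1, the first-moment bound is inconclusive at n = 35; it does NOT by itself certify R_4(5) > 35.

E[X] = 40579/32768 ≈ 1.2384; E[X] ≥ 1; first-moment method inconclusive here.


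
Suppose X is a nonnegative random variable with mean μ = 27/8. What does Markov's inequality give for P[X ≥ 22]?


μ = E[X] = 27/8, a = 22.
Markov: P[X ≥ 22] ≤ μ/a = (27/8)/22 = 27/176.
Numerically: ≈ 0.153409.
(Since a = 22 > μ = 3.375000, the bound 27/176 is < 1 and informative.)

P[X ≥ 22] ≤ 27/176 ≈ 0.153409.


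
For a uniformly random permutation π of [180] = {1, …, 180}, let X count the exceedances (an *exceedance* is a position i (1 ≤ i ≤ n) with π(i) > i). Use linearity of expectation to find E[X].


Write X = Σ_{i=1}^{180} X_i, where X_i = 1_{π(i) > i}.
For each fixed i, π(i) is uniform over {1, …, 180} (marginal of a uniform permutation), so P[π(i) > i] = (n − i)/n. Summing: Σ_{i=1}^{180} (n − i)/n = (0 + 1 + … + 179)/180 = 180(180 − 1)/(2·180) = (180 − 1)/2.
Hence E[X] = Σ_{i=1}^{180} (180 − i)/180 = 179/2 ≈ 89.500.

E[X] = 179/2 = 89.500.


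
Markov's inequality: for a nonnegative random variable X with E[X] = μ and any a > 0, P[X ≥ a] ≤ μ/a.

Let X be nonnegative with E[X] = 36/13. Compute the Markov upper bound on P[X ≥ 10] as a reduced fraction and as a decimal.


μ = E[X] = 36/13, a = 10.
Markov: P[X ≥ 10] ≤ μ/a = (36/13)/10 = 18/65.
Numerically: ≈ 0.277.
(Since a = 10 > μ = 2.769, the bound 18/65 is < 1 and informative.)

P[X ≥ 10] ≤ 18/65 ≈ 0.277.


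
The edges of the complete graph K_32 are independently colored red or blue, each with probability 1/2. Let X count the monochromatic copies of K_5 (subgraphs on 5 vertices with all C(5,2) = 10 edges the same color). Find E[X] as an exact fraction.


Let X = Σ_S X_S over the C(32, 5) = 201376 subsets S of size 5, where X_S = 1 if the K_5 on S is monochromatic.
For a fixed S, the K_5 on S has C(5, 2) = 10 edges. P[all 10 edges red] = (1/2)^10, and likewise for blue, so P[monochromatic] = 2·(1/2)^10 = 2^{1 − 10} = 1/512.
By linearity: E[X] = C(32, 5) · 2^{1 − 10} = 201376 · 1/512 = 6293/16.
Numerically: E[X] ≈ 393.31250.

E[X] = C(32,5)·2^(1−C(5,2)) = 6293/16 ≈ 393.31250.


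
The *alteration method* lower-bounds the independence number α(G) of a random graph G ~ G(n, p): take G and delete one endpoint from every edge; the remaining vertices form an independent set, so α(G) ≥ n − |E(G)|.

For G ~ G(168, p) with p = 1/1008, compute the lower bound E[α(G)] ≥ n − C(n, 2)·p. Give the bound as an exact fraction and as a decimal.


E[|E(G)|] = C(168, 2)·p = 14028 · (1/1008) = 167/12.
E[α(G)] ≥ n − E[|E(G)|] = 168 − 167/12 = 1849/12.
Numerically: ≈ 154.08333.
(This is only a lower bound; the true E[α(G)] may be larger.)

E[α(G)] ≥ 1849/12 ≈ 154.08333.


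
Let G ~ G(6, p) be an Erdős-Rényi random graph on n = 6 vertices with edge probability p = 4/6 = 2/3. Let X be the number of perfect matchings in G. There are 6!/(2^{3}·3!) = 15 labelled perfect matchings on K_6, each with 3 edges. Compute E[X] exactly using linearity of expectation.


K_6 has 6!/(2^{3}·3!) = 15 labelled perfect matchings.
For each such perfect matching H, let X_H = 1 if all 3 edges of H are present in G. Then P[X_H = 1] = p^{3} = (2/3)^{3} = 8/27.
By linearity of expectation: E[X] = Σ_H E[X_H] = 15 · p^{3} = 15 · 8/27 = 40/9.
Numerically: E[X] ≈ 4.44444.

E[X] = 15 · (2/3)^{3} = 40/9 ≈ 4.44444.


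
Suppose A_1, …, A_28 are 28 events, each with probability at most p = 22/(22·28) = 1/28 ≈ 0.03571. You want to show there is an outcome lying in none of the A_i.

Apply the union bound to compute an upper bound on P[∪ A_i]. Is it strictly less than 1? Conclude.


Union bound: P[∪_{i=1}^{28} A_i] ≤ Σ_i P[A_i] ≤ 28·p = 28·(1/28) = 1.
Numerically: 1 ≈ 1.00000.
Is 1 < 1? NO.
Since the bound 1 is ≥ 1, the union bound is uninformative here; it does NOT by itself certify existence.

28·p = 1 ≈ 1.00000; existence NOT certified by the union bound.


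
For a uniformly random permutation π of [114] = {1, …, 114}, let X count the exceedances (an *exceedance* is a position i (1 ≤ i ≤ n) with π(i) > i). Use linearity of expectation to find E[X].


Write X = Σ_{i=1}^{114} X_i, where X_i = 1_{π(i) > i}.
For each fixed i, π(i) is uniform over {1, …, 114} (marginal of a uniform permutation), so P[π(i) > i] = (n − i)/n. Summing: Σ_{i=1}^{114} (n − i)/n = (0 + 1 + … + 113)/114 = 114(114 − 1)/(2·114) = (114 − 1)/2.
Hence E[X] = Σ_{i=1}^{114} (114 − i)/114 = 113/2 ≈ 56.50000.

E[X] = 113/2 = 56.50000.
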